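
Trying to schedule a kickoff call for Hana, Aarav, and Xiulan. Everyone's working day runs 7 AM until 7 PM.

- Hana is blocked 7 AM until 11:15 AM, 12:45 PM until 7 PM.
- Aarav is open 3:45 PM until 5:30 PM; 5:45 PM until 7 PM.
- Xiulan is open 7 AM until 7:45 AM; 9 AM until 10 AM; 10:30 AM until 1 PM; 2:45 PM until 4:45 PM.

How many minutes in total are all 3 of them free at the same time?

Hana free: 11:15-12:45 (invert busy blocks within the working day).
Aarav free: 15:45-17:30, 17:45-19:00.
Xiulan free: 07:00-07:45, 09:00-10:00, 10:30-13:00, 14:45-16:45.
Hana ∩ Aarav: ∅.
Hana ∩ Aarav ∩ Xiulan: ∅.
There is no time when everyone is free.
There is no common window, so the total is 0 minutes.

0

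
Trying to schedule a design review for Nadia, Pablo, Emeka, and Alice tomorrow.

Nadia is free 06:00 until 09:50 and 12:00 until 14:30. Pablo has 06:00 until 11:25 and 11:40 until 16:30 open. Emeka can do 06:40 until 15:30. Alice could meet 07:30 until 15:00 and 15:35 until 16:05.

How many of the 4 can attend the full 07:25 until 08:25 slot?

Nadia, Pablo, and Emeka can make the full 07:25-08:25 slot — that's 3.

3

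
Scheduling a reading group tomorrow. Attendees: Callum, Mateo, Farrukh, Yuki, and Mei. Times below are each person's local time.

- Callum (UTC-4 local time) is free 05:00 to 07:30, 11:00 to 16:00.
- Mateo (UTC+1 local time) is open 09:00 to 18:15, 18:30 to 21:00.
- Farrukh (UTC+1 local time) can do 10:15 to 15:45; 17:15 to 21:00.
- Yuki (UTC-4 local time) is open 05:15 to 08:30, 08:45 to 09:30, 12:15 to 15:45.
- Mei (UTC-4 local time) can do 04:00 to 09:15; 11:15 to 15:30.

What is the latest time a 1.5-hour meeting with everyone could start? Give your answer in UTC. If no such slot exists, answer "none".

18:00

Callum in UTC: 09:00-11:30, 15:00-20:00 (add 4h to convert from UTC-4).
Mateo in UTC: 08:00-17:15, 17:30-20:00 (subtract 1h to convert from UTC+1).
Farrukh in UTC: 09:15-14:45, 16:15-20:00 (subtract 1h to convert from UTC+1).
Yuki in UTC: 09:15-12:30, 12:45-13:30, 16:15-19:45 (add 4h to convert from UTC-4).
Mei in UTC: 08:00-13:15, 15:15-19:30 (add 4h to convert from UTC-4).
Callum ∩ Mateo: 09:00-11:30, 15:00-17:15, 17:30-20:00.
Callum ∩ Mateo ∩ Farrukh: 09:15-11:30, 16:15-17:15, 17:30-20:00.
Callum ∩ Mateo ∩ Farrukh ∩ Yuki: 09:15-11:30, 16:15-17:15, 17:30-19:45.
Callum ∩ Mateo ∩ Farrukh ∩ Yuki ∩ Mei: 09:15-11:30, 16:15-17:15, 17:30-19:30.
Those are the intersection windows.
The last common window of at least 90 minutes is 17:30-19:30; a 90-minute meeting can start as late as 18:00 and still end by 19:30.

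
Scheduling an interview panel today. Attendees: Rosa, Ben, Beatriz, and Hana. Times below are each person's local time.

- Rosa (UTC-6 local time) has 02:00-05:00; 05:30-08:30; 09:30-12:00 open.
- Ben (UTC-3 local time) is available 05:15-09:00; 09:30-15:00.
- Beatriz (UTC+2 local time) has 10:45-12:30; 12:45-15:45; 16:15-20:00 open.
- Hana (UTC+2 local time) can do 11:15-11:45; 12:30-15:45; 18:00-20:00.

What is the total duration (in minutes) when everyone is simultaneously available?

270

Rosa in UTC: 08:00-11:00, 11:30-14:30, 15:30-18:00 (add 6h to convert from UTC-6).
Ben in UTC: 08:15-12:00, 12:30-18:00 (add 3h to convert from UTC-3).
Beatriz in UTC: 08:45-10:30, 10:45-13:45, 14:15-18:00 (subtract 2h to convert from UTC+2).
Hana in UTC: 09:15-09:45, 10:30-13:45, 16:00-18:00 (subtract 2h to convert from UTC+2).
Rosa ∩ Ben: 08:15-11:00, 11:30-12:00, 12:30-14:30, 15:30-18:00.
Rosa ∩ Ben ∩ Beatriz: 08:45-10:30, 10:45-11:00, 11:30-12:00, 12:30-13:45, 14:15-14:30, 15:30-18:00.
Rosa ∩ Ben ∩ Beatriz ∩ Hana: 09:15-09:45, 10:45-11:00, 11:30-12:00, 12:30-13:45, 16:00-18:00.
Summing the common windows: 30 + 15 + 30 + 75 + 120 = 270 minutes.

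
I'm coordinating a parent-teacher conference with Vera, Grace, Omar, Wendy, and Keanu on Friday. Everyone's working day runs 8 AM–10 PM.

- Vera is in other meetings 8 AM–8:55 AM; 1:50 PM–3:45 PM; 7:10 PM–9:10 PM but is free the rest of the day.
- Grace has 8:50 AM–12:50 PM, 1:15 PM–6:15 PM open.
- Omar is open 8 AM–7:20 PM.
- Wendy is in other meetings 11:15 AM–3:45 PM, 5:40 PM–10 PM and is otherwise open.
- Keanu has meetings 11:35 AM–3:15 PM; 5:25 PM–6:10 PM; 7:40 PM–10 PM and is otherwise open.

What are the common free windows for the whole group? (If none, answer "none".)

08:55-11:15, 15:45-17:25

Vera free: 08:55-13:50, 15:45-19:10, 21:10-22:00 (invert busy blocks within the working day).
Grace free: 08:50-12:50, 13:15-18:15.
Omar free: 08:00-19:20.
Wendy free: 08:00-11:15, 15:45-17:40 (invert busy blocks within the working day).
Keanu free: 08:00-11:35, 15:15-17:25, 18:10-19:40 (invert busy blocks within the working day).
Vera ∩ Grace: 08:55-12:50, 13:15-13:50, 15:45-18:15.
Vera ∩ Grace ∩ Omar: 08:55-12:50, 13:15-13:50, 15:45-18:15.
Vera ∩ Grace ∩ Omar ∩ Wendy: 08:55-11:15, 15:45-17:40.
Vera ∩ Grace ∩ Omar ∩ Wendy ∩ Keanu: 08:55-11:15, 15:45-17:25.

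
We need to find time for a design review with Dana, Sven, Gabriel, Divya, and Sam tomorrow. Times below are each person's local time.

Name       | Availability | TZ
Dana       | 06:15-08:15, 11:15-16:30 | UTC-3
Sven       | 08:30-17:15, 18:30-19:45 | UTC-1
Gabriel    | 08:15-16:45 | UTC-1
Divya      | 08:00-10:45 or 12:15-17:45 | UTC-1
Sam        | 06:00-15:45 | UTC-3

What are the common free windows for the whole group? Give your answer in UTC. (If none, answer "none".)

09:30-11:15, 14:15-17:45

Dana in UTC: 09:15-11:15, 14:15-19:30 (add 3h to convert from UTC-3).
Sven in UTC: 09:30-18:15, 19:30-20:45 (add 1h to convert from UTC-1).
Gabriel in UTC: 09:15-17:45 (add 1h to convert from UTC-1).
Divya in UTC: 09:00-11:45, 13:15-18:45 (add 1h to convert from UTC-1).
Sam in UTC: 09:00-18:45 (add 3h to convert from UTC-3).
Dana ∩ Sven: 09:30-11:15, 14:15-18:15.
Dana ∩ Sven ∩ Gabriel: 09:30-11:15, 14:15-17:45.
Dana ∩ Sven ∩ Gabriel ∩ Divya: 09:30-11:15, 14:15-17:45.
Dana ∩ Sven ∩ Gabriel ∩ Divya ∩ Sam: 09:30-11:15, 14:15-17:45.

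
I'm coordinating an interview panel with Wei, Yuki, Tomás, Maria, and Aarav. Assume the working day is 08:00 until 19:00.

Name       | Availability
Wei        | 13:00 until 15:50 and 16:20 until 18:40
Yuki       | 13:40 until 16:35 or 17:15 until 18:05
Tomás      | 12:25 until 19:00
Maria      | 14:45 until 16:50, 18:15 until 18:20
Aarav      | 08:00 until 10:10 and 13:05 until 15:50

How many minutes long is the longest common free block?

Wei ∩ Yuki: 13:40-15:50, 16:20-16:35, 17:15-18:05.
Wei ∩ Yuki ∩ Tomás: 13:40-15:50, 16:20-16:35, 17:15-18:05.
Wei ∩ Yuki ∩ Tomás ∩ Maria: 14:45-15:50, 16:20-16:35.
Wei ∩ Yuki ∩ Tomás ∩ Maria ∩ Aarav: 14:45-15:50.
The longest is 14:45-15:50 at 65 minutes.

65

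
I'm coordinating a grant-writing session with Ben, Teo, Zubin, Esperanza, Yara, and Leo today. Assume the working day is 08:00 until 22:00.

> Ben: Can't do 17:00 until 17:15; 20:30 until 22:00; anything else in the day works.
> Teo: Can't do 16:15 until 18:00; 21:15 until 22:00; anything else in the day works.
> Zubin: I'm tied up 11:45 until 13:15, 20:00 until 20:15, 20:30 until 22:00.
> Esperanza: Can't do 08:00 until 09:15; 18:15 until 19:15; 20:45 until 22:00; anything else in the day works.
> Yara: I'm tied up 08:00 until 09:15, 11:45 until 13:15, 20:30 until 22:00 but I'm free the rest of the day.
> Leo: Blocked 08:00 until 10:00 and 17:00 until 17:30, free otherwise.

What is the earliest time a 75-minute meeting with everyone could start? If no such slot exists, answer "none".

Ben free: 08:00-17:00, 17:15-20:30 (invert busy blocks within the working day).
Teo free: 08:00-16:15, 18:00-21:15 (invert busy blocks within the working day).
Zubin free: 08:00-11:45, 13:15-20:00, 20:15-20:30 (invert busy blocks within the working day).
Esperanza free: 09:15-18:15, 19:15-20:45 (invert busy blocks within the working day).
Yara free: 09:15-11:45, 13:15-20:30 (invert busy blocks within the working day).
Leo free: 10:00-17:00, 17:30-22:00 (invert busy blocks within the working day).
Ben ∩ Teo: 08:00-16:15, 18:00-20:30.
Ben ∩ Teo ∩ Zubin: 08:00-11:45, 13:15-16:15, 18:00-20:00, 20:15-20:30.
Ben ∩ Teo ∩ Zubin ∩ Esperanza: 09:15-11:45, 13:15-16:15, 18:00-18:15, 19:15-20:00, 20:15-20:30.
Ben ∩ Teo ∩ Zubin ∩ Esperanza ∩ Yara: 09:15-11:45, 13:15-16:15, 18:00-18:15, 19:15-20:00, 20:15-20:30.
Ben ∩ Teo ∩ Zubin ∩ Esperanza ∩ Yara ∩ Leo: 10:00-11:45, 13:15-16:15, 18:00-18:15, 19:15-20:00, 20:15-20:30.
The first common window of at least 75 minutes is 10:00-11:45, so the earliest start is 10:00.

10:00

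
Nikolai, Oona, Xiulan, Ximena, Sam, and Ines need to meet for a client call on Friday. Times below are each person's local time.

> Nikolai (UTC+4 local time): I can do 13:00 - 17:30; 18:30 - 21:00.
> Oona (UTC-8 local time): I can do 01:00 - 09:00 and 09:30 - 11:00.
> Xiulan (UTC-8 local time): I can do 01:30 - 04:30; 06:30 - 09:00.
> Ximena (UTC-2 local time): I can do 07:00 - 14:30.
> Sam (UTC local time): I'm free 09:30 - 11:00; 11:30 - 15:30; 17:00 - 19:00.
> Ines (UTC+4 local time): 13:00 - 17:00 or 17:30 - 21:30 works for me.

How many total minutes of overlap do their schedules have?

Nikolai in UTC: 09:00-13:30, 14:30-17:00 (subtract 4h to convert from UTC+4).
Oona in UTC: 09:00-17:00, 17:30-19:00 (add 8h to convert from UTC-8).
Xiulan in UTC: 09:30-12:30, 14:30-17:00 (add 8h to convert from UTC-8).
Ximena in UTC: 09:00-16:30 (add 2h to convert from UTC-2).
Sam in UTC: 09:30-11:00, 11:30-15:30, 17:00-19:00.
Ines in UTC: 09:00-13:00, 13:30-17:30 (subtract 4h to convert from UTC+4).
Nikolai ∩ Oona: 09:00-13:30, 14:30-17:00.
Nikolai ∩ Oona ∩ Xiulan: 09:30-12:30, 14:30-17:00.
Nikolai ∩ Oona ∩ Xiulan ∩ Ximena: 09:30-12:30, 14:30-16:30.
Nikolai ∩ Oona ∩ Xiulan ∩ Ximena ∩ Sam: 09:30-11:00, 11:30-12:30, 14:30-15:30.
Nikolai ∩ Oona ∩ Xiulan ∩ Ximena ∩ Sam ∩ Ines: 09:30-11:00, 11:30-12:30, 14:30-15:30.
Summing the common windows: 90 + 60 + 60 = 210 minutes.

210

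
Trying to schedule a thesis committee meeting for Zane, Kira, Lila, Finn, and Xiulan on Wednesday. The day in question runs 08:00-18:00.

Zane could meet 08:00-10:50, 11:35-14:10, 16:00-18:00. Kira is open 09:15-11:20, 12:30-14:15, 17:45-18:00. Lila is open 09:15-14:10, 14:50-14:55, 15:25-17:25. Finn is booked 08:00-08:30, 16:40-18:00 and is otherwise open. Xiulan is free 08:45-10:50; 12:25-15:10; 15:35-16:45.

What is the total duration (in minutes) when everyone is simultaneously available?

195

Zane free: 08:00-10:50, 11:35-14:10, 16:00-18:00.
Kira free: 09:15-11:20, 12:30-14:15, 17:45-18:00.
Lila free: 09:15-14:10, 14:50-14:55, 15:25-17:25.
Finn free: 08:30-16:40 (invert busy blocks within the working day).
Xiulan free: 08:45-10:50, 12:25-15:10, 15:35-16:45.
Zane ∩ Kira: 09:15-10:50, 12:30-14:10, 17:45-18:00.
Zane ∩ Kira ∩ Lila: 09:15-10:50, 12:30-14:10.
Zane ∩ Kira ∩ Lila ∩ Finn: 09:15-10:50, 12:30-14:10.
Zane ∩ Kira ∩ Lila ∩ Finn ∩ Xiulan: 09:15-10:50, 12:30-14:10.
Those are the intersection windows.
Summing the common windows: 95 + 100 = 195 minutes.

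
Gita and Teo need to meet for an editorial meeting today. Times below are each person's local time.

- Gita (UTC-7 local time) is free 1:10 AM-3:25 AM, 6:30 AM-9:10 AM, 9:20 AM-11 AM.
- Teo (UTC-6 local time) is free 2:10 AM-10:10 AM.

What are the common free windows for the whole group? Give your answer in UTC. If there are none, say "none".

Gita in UTC: 08:10-10:25, 13:30-16:10, 16:20-18:00 (add 7h to convert from UTC-7).
Teo in UTC: 08:10-16:10 (add 6h to convert from UTC-6).
Gita ∩ Teo: 08:10-10:25, 13:30-16:10.
Those are the intersection windows.

08:10-10:25, 13:30-16:10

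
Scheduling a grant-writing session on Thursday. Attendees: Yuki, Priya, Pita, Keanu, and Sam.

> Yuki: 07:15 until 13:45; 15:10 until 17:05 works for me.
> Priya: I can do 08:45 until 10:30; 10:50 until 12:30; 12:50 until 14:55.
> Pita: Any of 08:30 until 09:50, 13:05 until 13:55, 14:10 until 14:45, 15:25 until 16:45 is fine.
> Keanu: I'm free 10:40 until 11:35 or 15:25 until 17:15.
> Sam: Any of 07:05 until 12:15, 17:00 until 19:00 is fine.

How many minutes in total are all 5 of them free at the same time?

0

Yuki ∩ Priya: 08:45-10:30, 10:50-12:30, 12:50-13:45.
Yuki ∩ Priya ∩ Pita: 08:45-09:50, 13:05-13:45.
Yuki ∩ Priya ∩ Pita ∩ Keanu: ∅.
Yuki ∩ Priya ∩ Pita ∩ Keanu ∩ Sam: ∅.
There is no time when everyone is free.
There is no common window, so the total is 0 minutes.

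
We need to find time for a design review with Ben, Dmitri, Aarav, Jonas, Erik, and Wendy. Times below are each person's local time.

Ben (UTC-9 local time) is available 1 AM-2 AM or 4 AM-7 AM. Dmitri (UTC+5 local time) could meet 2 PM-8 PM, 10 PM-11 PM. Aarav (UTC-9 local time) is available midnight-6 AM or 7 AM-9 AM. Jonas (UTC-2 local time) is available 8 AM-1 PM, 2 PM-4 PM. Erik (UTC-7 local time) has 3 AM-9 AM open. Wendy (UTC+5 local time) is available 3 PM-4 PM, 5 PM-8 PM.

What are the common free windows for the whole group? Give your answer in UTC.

Ben in UTC: 10:00-11:00, 13:00-16:00 (add 9h to convert from UTC-9).
Dmitri in UTC: 09:00-15:00, 17:00-18:00 (subtract 5h to convert from UTC+5).
Aarav in UTC: 09:00-15:00, 16:00-18:00 (add 9h to convert from UTC-9).
Jonas in UTC: 10:00-15:00, 16:00-18:00 (add 2h to convert from UTC-2).
Erik in UTC: 10:00-16:00 (add 7h to convert from UTC-7).
Wendy in UTC: 10:00-11:00, 12:00-15:00 (subtract 5h to convert from UTC+5).
Ben ∩ Dmitri: 10:00-11:00, 13:00-15:00.
Ben ∩ Dmitri ∩ Aarav: 10:00-11:00, 13:00-15:00.
Ben ∩ Dmitri ∩ Aarav ∩ Jonas: 10:00-11:00, 13:00-15:00.
Ben ∩ Dmitri ∩ Aarav ∩ Jonas ∩ Erik: 10:00-11:00, 13:00-15:00.
Ben ∩ Dmitri ∩ Aarav ∩ Jonas ∩ Erik ∩ Wendy: 10:00-11:00, 13:00-15:00.

10:00-11:00, 13:00-15:00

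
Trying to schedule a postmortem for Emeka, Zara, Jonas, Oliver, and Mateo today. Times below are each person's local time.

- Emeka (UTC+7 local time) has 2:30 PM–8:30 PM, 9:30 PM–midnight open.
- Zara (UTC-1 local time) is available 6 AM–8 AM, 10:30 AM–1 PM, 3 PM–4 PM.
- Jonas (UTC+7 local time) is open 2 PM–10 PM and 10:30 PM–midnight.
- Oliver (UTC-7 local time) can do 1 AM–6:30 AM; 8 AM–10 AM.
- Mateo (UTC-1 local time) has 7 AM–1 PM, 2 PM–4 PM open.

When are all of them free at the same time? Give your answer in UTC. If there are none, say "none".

08:00-09:00, 11:30-13:30, 16:00-17:00

Emeka in UTC: 07:30-13:30, 14:30-17:00 (subtract 7h to convert from UTC+7).
Zara in UTC: 07:00-09:00, 11:30-14:00, 16:00-17:00 (add 1h to convert from UTC-1).
Jonas in UTC: 07:00-15:00, 15:30-17:00 (subtract 7h to convert from UTC+7).
Oliver in UTC: 08:00-13:30, 15:00-17:00 (add 7h to convert from UTC-7).
Mateo in UTC: 08:00-14:00, 15:00-17:00 (add 1h to convert from UTC-1).
Emeka ∩ Zara: 07:30-09:00, 11:30-13:30, 16:00-17:00.
Emeka ∩ Zara ∩ Jonas: 07:30-09:00, 11:30-13:30, 16:00-17:00.
Emeka ∩ Zara ∩ Jonas ∩ Oliver: 08:00-09:00, 11:30-13:30, 16:00-17:00.
Emeka ∩ Zara ∩ Jonas ∩ Oliver ∩ Mateo: 08:00-09:00, 11:30-13:30, 16:00-17:00.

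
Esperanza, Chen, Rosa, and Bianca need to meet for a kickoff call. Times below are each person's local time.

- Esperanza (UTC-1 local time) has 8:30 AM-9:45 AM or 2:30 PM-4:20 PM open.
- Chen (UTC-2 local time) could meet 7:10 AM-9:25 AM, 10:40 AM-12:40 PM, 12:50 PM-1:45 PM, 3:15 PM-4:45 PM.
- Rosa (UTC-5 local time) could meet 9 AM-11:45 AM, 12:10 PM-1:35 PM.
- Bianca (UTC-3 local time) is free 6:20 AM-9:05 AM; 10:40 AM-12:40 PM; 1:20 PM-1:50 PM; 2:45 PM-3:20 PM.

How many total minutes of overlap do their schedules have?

10

Esperanza in UTC: 09:30-10:45, 15:30-17:20 (add 1h to convert from UTC-1).
Chen in UTC: 09:10-11:25, 12:40-14:40, 14:50-15:45, 17:15-18:45 (add 2h to convert from UTC-2).
Rosa in UTC: 14:00-16:45, 17:10-18:35 (add 5h to convert from UTC-5).
Bianca in UTC: 09:20-12:05, 13:40-15:40, 16:20-16:50, 17:45-18:20 (add 3h to convert from UTC-3).
Esperanza ∩ Chen: 09:30-10:45, 15:30-15:45, 17:15-17:20.
Esperanza ∩ Chen ∩ Rosa: 15:30-15:45, 17:15-17:20.
Esperanza ∩ Chen ∩ Rosa ∩ Bianca: 15:30-15:40.
That's a single block of 10 minutes.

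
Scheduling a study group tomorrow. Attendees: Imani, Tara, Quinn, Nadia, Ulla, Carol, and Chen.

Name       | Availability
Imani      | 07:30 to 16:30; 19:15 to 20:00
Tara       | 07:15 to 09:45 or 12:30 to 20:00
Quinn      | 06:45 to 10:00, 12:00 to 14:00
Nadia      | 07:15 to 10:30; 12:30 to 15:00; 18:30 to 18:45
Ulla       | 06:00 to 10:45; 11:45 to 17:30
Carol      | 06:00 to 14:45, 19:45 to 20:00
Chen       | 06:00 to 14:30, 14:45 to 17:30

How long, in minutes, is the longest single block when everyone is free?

135

Imani ∩ Tara: 07:30-09:45, 12:30-16:30, 19:15-20:00.
Imani ∩ Tara ∩ Quinn: 07:30-09:45, 12:30-14:00.
Imani ∩ Tara ∩ Quinn ∩ Nadia: 07:30-09:45, 12:30-14:00.
Imani ∩ Tara ∩ Quinn ∩ Nadia ∩ Ulla: 07:30-09:45, 12:30-14:00.
Imani ∩ Tara ∩ Quinn ∩ Nadia ∩ Ulla ∩ Carol: 07:30-09:45, 12:30-14:00.
Imani ∩ Tara ∩ Quinn ∩ Nadia ∩ Ulla ∩ Carol ∩ Chen: 07:30-09:45, 12:30-14:00.
So the common availability across everyone is 07:30-09:45, 12:30-14:00.
The longest is 07:30-09:45 at 135 minutes.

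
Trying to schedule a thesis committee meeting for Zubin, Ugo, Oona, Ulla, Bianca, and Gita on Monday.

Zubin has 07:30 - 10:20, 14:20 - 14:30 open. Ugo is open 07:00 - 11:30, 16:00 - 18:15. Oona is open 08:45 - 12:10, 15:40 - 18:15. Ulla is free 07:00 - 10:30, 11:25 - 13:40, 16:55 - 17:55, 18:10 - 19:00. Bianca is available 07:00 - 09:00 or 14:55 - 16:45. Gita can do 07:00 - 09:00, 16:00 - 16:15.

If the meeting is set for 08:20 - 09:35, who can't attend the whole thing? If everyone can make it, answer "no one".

Bianca, Gita, Oona

Zubin: free for 08:20-09:35. Ugo: free for 08:20-09:35. Oona: not fully free for 08:20-09:35. Ulla: free for 08:20-09:35. Bianca: not fully free for 08:20-09:35. Gita: not fully free for 08:20-09:35.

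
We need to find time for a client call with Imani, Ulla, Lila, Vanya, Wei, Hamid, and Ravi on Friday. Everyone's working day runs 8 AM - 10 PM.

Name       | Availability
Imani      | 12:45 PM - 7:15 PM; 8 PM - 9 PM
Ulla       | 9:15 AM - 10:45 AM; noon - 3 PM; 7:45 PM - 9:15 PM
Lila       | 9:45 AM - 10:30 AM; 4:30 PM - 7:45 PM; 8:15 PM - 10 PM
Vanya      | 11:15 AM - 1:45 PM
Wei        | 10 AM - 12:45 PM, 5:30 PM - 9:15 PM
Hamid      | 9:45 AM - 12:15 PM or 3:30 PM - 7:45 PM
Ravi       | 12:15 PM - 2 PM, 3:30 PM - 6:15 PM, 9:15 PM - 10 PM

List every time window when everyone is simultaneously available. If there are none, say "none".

Imani ∩ Ulla: 12:45-15:00, 20:00-21:00.
Imani ∩ Ulla ∩ Lila: 20:15-21:00.
Imani ∩ Ulla ∩ Lila ∩ Vanya: ∅.
Imani ∩ Ulla ∩ Lila ∩ Vanya ∩ Wei: ∅.
Imani ∩ Ulla ∩ Lila ∩ Vanya ∩ Wei ∩ Hamid: ∅.
Imani ∩ Ulla ∩ Lila ∩ Vanya ∩ Wei ∩ Hamid ∩ Ravi: ∅.
There is no time when everyone is free.

none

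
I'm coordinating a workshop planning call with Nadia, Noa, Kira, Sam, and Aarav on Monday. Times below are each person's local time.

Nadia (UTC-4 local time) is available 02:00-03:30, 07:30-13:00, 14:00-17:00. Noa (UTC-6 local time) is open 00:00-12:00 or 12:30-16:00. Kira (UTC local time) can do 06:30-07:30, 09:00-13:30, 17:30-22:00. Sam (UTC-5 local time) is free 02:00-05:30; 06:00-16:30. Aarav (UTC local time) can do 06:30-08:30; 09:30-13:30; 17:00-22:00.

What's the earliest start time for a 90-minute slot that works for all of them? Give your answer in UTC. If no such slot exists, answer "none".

11:30

Nadia in UTC: 06:00-07:30, 11:30-17:00, 18:00-21:00 (add 4h to convert from UTC-4).
Noa in UTC: 06:00-18:00, 18:30-22:00 (add 6h to convert from UTC-6).
Kira in UTC: 06:30-07:30, 09:00-13:30, 17:30-22:00.
Sam in UTC: 07:00-10:30, 11:00-21:30 (add 5h to convert from UTC-5).
Aarav in UTC: 06:30-08:30, 09:30-13:30, 17:00-22:00.
Nadia ∩ Noa: 06:00-07:30, 11:30-17:00, 18:30-21:00.
Nadia ∩ Noa ∩ Kira: 06:30-07:30, 11:30-13:30, 18:30-21:00.
Nadia ∩ Noa ∩ Kira ∩ Sam: 07:00-07:30, 11:30-13:30, 18:30-21:00.
Nadia ∩ Noa ∩ Kira ∩ Sam ∩ Aarav: 07:00-07:30, 11:30-13:30, 18:30-21:00.
The first common window of at least 90 minutes is 11:30-13:30, so the earliest start is 11:30.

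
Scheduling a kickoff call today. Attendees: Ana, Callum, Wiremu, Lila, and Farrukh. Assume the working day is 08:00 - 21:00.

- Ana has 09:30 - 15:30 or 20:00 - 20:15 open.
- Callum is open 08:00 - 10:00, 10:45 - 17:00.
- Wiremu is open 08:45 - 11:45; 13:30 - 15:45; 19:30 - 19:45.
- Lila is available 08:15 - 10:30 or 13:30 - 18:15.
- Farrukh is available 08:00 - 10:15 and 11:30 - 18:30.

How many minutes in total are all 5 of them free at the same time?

Ana ∩ Callum: 09:30-10:00, 10:45-15:30.
Ana ∩ Callum ∩ Wiremu: 09:30-10:00, 10:45-11:45, 13:30-15:30.
Ana ∩ Callum ∩ Wiremu ∩ Lila: 09:30-10:00, 13:30-15:30.
Ana ∩ Callum ∩ Wiremu ∩ Lila ∩ Farrukh: 09:30-10:00, 13:30-15:30.
Summing the common windows: 30 + 120 = 150 minutes.

150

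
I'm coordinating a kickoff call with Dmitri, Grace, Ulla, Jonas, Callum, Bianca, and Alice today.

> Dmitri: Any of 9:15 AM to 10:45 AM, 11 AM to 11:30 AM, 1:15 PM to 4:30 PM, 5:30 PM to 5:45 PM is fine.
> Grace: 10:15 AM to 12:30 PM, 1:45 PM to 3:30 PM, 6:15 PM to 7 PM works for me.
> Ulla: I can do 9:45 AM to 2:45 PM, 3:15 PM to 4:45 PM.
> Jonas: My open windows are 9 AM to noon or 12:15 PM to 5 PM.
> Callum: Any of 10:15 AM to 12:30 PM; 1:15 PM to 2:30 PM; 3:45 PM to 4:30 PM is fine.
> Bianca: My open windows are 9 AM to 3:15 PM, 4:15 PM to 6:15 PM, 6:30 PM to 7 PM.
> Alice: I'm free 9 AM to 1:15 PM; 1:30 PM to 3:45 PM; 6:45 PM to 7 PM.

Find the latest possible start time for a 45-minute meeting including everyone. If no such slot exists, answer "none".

Dmitri ∩ Grace: 10:15-10:45, 11:00-11:30, 13:45-15:30.
Dmitri ∩ Grace ∩ Ulla: 10:15-10:45, 11:00-11:30, 13:45-14:45, 15:15-15:30.
Dmitri ∩ Grace ∩ Ulla ∩ Jonas: 10:15-10:45, 11:00-11:30, 13:45-14:45, 15:15-15:30.
Dmitri ∩ Grace ∩ Ulla ∩ Jonas ∩ Callum: 10:15-10:45, 11:00-11:30, 13:45-14:30.
Dmitri ∩ Grace ∩ Ulla ∩ Jonas ∩ Callum ∩ Bianca: 10:15-10:45, 11:00-11:30, 13:45-14:30.
Dmitri ∩ Grace ∩ Ulla ∩ Jonas ∩ Callum ∩ Bianca ∩ Alice: 10:15-10:45, 11:00-11:30, 13:45-14:30.
So the common availability across everyone is 10:15-10:45, 11:00-11:30, 13:45-14:30.
The last common window of at least 45 minutes is 13:45-14:30; a 45-minute meeting can start as late as 13:45 and still end by 14:30.

13:45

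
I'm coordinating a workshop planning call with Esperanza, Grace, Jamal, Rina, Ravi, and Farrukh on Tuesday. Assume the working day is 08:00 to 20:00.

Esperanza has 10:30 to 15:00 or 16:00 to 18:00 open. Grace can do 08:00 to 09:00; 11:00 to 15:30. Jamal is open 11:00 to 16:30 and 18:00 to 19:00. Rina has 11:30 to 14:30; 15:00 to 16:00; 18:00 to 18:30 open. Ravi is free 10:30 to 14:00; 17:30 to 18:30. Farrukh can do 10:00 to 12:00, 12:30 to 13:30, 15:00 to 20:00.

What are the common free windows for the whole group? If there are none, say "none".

11:30-12:00, 12:30-13:30

Esperanza ∩ Grace: 11:00-15:00.
Esperanza ∩ Grace ∩ Jamal: 11:00-15:00.
Esperanza ∩ Grace ∩ Jamal ∩ Rina: 11:30-14:30.
Esperanza ∩ Grace ∩ Jamal ∩ Rina ∩ Ravi: 11:30-14:00.
Esperanza ∩ Grace ∩ Jamal ∩ Rina ∩ Ravi ∩ Farrukh: 11:30-12:00, 12:30-13:30.
Those are the intersection windows.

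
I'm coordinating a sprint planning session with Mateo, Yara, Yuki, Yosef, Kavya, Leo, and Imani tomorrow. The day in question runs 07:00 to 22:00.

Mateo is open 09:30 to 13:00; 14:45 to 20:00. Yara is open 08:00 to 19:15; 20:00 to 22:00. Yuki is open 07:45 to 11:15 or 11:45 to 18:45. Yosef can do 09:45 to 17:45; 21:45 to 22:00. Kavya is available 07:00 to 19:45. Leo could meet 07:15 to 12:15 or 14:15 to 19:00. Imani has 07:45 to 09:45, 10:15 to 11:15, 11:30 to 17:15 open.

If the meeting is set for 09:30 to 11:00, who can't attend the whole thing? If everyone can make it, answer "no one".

Imani, Yosef

Mateo: free for 09:30-11:00. Yara: free for 09:30-11:00. Yuki: free for 09:30-11:00. Yosef: not fully free for 09:30-11:00. Kavya: free for 09:30-11:00. Leo: free for 09:30-11:00. Imani: not fully free for 09:30-11:00.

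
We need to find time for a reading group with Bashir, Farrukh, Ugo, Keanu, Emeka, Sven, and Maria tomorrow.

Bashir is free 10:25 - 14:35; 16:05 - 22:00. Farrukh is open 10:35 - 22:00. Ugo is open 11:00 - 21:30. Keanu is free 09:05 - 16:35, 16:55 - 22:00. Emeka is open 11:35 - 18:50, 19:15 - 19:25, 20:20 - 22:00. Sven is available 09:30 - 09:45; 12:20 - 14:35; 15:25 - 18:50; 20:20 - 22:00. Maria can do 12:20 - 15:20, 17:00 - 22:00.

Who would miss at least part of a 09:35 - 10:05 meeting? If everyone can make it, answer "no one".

Bashir, Emeka, Farrukh, Maria, Sven, Ugo

Bashir: not fully free for 09:35-10:05. Farrukh: not fully free for 09:35-10:05. Ugo: not fully free for 09:35-10:05. Keanu: free for 09:35-10:05. Emeka: not fully free for 09:35-10:05. Sven: not fully free for 09:35-10:05. Maria: not fully free for 09:35-10:05.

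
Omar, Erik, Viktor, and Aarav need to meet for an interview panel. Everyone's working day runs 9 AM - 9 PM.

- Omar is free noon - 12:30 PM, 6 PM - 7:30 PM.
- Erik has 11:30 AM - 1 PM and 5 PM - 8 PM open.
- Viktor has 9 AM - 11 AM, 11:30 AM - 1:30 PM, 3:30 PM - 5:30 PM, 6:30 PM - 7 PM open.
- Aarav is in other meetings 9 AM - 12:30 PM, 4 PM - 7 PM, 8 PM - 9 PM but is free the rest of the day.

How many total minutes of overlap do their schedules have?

0

Omar free: 12:00-12:30, 18:00-19:30.
Erik free: 11:30-13:00, 17:00-20:00.
Viktor free: 09:00-11:00, 11:30-13:30, 15:30-17:30, 18:30-19:00.
Aarav free: 12:30-16:00, 19:00-20:00 (invert busy blocks within the working day).
Omar ∩ Erik: 12:00-12:30, 18:00-19:30.
Omar ∩ Erik ∩ Viktor: 12:00-12:30, 18:30-19:00.
Omar ∩ Erik ∩ Viktor ∩ Aarav: ∅.
There is no time when everyone is free.
There is no common window, so the total is 0 minutes.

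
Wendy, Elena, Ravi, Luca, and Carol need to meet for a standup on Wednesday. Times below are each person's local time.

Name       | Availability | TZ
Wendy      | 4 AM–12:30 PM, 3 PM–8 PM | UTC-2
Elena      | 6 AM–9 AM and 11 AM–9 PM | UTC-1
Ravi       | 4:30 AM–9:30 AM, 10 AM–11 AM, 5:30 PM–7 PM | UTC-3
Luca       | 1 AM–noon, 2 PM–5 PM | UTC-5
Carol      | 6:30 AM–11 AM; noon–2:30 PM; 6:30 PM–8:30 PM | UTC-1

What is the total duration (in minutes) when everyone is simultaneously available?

270

Wendy in UTC: 06:00-14:30, 17:00-22:00 (add 2h to convert from UTC-2).
Elena in UTC: 07:00-10:00, 12:00-22:00 (add 1h to convert from UTC-1).
Ravi in UTC: 07:30-12:30, 13:00-14:00, 20:30-22:00 (add 3h to convert from UTC-3).
Luca in UTC: 06:00-17:00, 19:00-22:00 (add 5h to convert from UTC-5).
Carol in UTC: 07:30-12:00, 13:00-15:30, 19:30-21:30 (add 1h to convert from UTC-1).
Wendy ∩ Elena: 07:00-10:00, 12:00-14:30, 17:00-22:00.
Wendy ∩ Elena ∩ Ravi: 07:30-10:00, 12:00-12:30, 13:00-14:00, 20:30-22:00.
Wendy ∩ Elena ∩ Ravi ∩ Luca: 07:30-10:00, 12:00-12:30, 13:00-14:00, 20:30-22:00.
Wendy ∩ Elena ∩ Ravi ∩ Luca ∩ Carol: 07:30-10:00, 13:00-14:00, 20:30-21:30.
Summing the common windows: 150 + 60 + 60 = 270 minutes.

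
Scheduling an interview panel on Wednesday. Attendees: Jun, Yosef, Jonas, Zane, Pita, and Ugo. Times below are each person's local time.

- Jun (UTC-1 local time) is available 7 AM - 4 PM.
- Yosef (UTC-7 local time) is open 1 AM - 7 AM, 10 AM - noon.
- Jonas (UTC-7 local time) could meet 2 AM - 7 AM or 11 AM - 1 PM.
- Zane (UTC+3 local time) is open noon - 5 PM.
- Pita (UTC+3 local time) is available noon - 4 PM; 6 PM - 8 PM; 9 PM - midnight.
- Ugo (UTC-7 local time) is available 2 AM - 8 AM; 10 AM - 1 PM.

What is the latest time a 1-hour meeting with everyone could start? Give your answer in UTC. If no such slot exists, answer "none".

12:00

Jun in UTC: 08:00-17:00 (add 1h to convert from UTC-1).
Yosef in UTC: 08:00-14:00, 17:00-19:00 (add 7h to convert from UTC-7).
Jonas in UTC: 09:00-14:00, 18:00-20:00 (add 7h to convert from UTC-7).
Zane in UTC: 09:00-14:00 (subtract 3h to convert from UTC+3).
Pita in UTC: 09:00-13:00, 15:00-17:00, 18:00-21:00 (subtract 3h to convert from UTC+3).
Ugo in UTC: 09:00-15:00, 17:00-20:00 (add 7h to convert from UTC-7).
Jun ∩ Yosef: 08:00-14:00.
Jun ∩ Yosef ∩ Jonas: 09:00-14:00.
Jun ∩ Yosef ∩ Jonas ∩ Zane: 09:00-14:00.
Jun ∩ Yosef ∩ Jonas ∩ Zane ∩ Pita: 09:00-13:00.
Jun ∩ Yosef ∩ Jonas ∩ Zane ∩ Pita ∩ Ugo: 09:00-13:00.
Those are the intersection windows.
The last common window of at least 60 minutes is 09:00-13:00; a 60-minute meeting can start as late as 12:00 and still end by 13:00.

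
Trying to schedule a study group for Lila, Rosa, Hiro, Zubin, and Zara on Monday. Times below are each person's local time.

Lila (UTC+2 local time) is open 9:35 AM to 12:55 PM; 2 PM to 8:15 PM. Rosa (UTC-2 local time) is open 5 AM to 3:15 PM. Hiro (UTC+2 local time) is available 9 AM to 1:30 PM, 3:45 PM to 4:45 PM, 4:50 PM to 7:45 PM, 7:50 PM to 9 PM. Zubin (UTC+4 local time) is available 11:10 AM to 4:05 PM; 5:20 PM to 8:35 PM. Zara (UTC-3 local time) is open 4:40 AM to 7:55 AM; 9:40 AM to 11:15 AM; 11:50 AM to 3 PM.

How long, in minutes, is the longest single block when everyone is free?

Lila in UTC: 07:35-10:55, 12:00-18:15 (subtract 2h to convert from UTC+2).
Rosa in UTC: 07:00-17:15 (add 2h to convert from UTC-2).
Hiro in UTC: 07:00-11:30, 13:45-14:45, 14:50-17:45, 17:50-19:00 (subtract 2h to convert from UTC+2).
Zubin in UTC: 07:10-12:05, 13:20-16:35 (subtract 4h to convert from UTC+4).
Zara in UTC: 07:40-10:55, 12:40-14:15, 14:50-18:00 (add 3h to convert from UTC-3).
Lila ∩ Rosa: 07:35-10:55, 12:00-17:15.
Lila ∩ Rosa ∩ Hiro: 07:35-10:55, 13:45-14:45, 14:50-17:15.
Lila ∩ Rosa ∩ Hiro ∩ Zubin: 07:35-10:55, 13:45-14:45, 14:50-16:35.
Lila ∩ Rosa ∩ Hiro ∩ Zubin ∩ Zara: 07:40-10:55, 13:45-14:15, 14:50-16:35.
Those are the intersection windows.
The longest is 07:40-10:55 at 195 minutes.

195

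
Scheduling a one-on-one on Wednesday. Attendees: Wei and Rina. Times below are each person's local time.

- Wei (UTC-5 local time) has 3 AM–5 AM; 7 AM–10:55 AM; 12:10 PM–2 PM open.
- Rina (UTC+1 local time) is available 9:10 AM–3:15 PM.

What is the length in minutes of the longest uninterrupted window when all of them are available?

135

Wei in UTC: 08:00-10:00, 12:00-15:55, 17:10-19:00 (add 5h to convert from UTC-5).
Rina in UTC: 08:10-14:15 (subtract 1h to convert from UTC+1).
Wei ∩ Rina: 08:10-10:00, 12:00-14:15.
The longest is 12:00-14:15 at 135 minutes.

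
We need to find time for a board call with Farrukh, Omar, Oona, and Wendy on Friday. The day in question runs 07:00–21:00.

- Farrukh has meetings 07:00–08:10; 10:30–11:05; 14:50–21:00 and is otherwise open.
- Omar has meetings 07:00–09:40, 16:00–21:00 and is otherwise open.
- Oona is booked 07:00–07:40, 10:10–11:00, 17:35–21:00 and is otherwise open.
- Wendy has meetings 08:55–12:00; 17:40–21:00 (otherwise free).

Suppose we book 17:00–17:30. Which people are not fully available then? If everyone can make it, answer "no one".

Farrukh free: 08:10-10:30, 11:05-14:50 (invert busy blocks within the working day).
Omar free: 09:40-16:00 (invert busy blocks within the working day).
Oona free: 07:40-10:10, 11:00-17:35 (invert busy blocks within the working day).
Wendy free: 07:00-08:55, 12:00-17:40 (invert busy blocks within the working day).
Farrukh: not fully free for 17:00-17:30. Omar: not fully free for 17:00-17:30. Oona: free for 17:00-17:30. Wendy: free for 17:00-17:30.

Farrukh, Omar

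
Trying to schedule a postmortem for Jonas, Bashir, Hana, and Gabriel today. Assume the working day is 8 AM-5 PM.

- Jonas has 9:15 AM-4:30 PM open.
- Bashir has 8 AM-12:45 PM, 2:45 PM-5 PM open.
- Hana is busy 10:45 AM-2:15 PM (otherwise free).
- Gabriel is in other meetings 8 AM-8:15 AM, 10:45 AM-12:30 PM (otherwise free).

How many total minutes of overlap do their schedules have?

Jonas free: 09:15-16:30.
Bashir free: 08:00-12:45, 14:45-17:00.
Hana free: 08:00-10:45, 14:15-17:00 (invert busy blocks within the working day).
Gabriel free: 08:15-10:45, 12:30-17:00 (invert busy blocks within the working day).
Jonas ∩ Bashir: 09:15-12:45, 14:45-16:30.
Jonas ∩ Bashir ∩ Hana: 09:15-10:45, 14:45-16:30.
Jonas ∩ Bashir ∩ Hana ∩ Gabriel: 09:15-10:45, 14:45-16:30.
Those are the intersection windows.
Summing the common windows: 90 + 105 = 195 minutes.

195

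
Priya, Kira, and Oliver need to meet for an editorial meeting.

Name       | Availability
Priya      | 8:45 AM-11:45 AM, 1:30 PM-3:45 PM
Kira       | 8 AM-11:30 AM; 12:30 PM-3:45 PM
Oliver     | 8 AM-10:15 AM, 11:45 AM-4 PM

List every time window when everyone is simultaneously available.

Priya ∩ Kira: 08:45-11:30, 13:30-15:45.
Priya ∩ Kira ∩ Oliver: 08:45-10:15, 13:30-15:45.
So the common availability across everyone is 08:45-10:15, 13:30-15:45.

08:45-10:15, 13:30-15:45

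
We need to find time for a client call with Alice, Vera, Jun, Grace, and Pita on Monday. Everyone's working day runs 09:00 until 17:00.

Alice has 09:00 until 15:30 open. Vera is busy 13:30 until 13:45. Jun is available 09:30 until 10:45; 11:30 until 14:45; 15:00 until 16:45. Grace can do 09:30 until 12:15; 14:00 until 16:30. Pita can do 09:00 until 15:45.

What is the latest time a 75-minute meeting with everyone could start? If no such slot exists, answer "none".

09:30

Alice free: 09:00-15:30.
Vera free: 09:00-13:30, 13:45-17:00 (invert busy blocks within the working day).
Jun free: 09:30-10:45, 11:30-14:45, 15:00-16:45.
Grace free: 09:30-12:15, 14:00-16:30.
Pita free: 09:00-15:45.
Alice ∩ Vera: 09:00-13:30, 13:45-15:30.
Alice ∩ Vera ∩ Jun: 09:30-10:45, 11:30-13:30, 13:45-14:45, 15:00-15:30.
Alice ∩ Vera ∩ Jun ∩ Grace: 09:30-10:45, 11:30-12:15, 14:00-14:45, 15:00-15:30.
Alice ∩ Vera ∩ Jun ∩ Grace ∩ Pita: 09:30-10:45, 11:30-12:15, 14:00-14:45, 15:00-15:30.
So the common availability across everyone is 09:30-10:45, 11:30-12:15, 14:00-14:45, 15:00-15:30.
The last common window of at least 75 minutes is 09:30-10:45; a 75-minute meeting can start as late as 09:30 and still end by 10:45.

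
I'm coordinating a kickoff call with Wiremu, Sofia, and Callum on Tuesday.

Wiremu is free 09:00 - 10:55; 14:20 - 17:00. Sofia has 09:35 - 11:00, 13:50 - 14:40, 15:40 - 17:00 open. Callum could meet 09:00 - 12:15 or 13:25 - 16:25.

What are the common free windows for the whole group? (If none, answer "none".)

Wiremu ∩ Sofia: 09:35-10:55, 14:20-14:40, 15:40-17:00.
Wiremu ∩ Sofia ∩ Callum: 09:35-10:55, 14:20-14:40, 15:40-16:25.

09:35-10:55, 14:20-14:40, 15:40-16:25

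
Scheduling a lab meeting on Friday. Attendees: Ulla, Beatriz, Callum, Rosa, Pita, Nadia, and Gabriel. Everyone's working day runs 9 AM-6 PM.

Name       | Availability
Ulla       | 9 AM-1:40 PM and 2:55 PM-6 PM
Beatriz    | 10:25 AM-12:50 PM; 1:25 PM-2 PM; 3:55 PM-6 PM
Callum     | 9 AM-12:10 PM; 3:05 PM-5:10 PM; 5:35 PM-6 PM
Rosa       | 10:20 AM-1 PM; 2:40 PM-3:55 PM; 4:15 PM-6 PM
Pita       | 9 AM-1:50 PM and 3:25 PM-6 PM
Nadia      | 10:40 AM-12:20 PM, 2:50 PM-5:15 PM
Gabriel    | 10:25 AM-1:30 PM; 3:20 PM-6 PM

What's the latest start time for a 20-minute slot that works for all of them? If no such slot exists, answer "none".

Ulla ∩ Beatriz: 10:25-12:50, 13:25-13:40, 15:55-18:00.
Ulla ∩ Beatriz ∩ Callum: 10:25-12:10, 15:55-17:10, 17:35-18:00.
Ulla ∩ Beatriz ∩ Callum ∩ Rosa: 10:25-12:10, 16:15-17:10, 17:35-18:00.
Ulla ∩ Beatriz ∩ Callum ∩ Rosa ∩ Pita: 10:25-12:10, 16:15-17:10, 17:35-18:00.
Ulla ∩ Beatriz ∩ Callum ∩ Rosa ∩ Pita ∩ Nadia: 10:40-12:10, 16:15-17:10.
Ulla ∩ Beatriz ∩ Callum ∩ Rosa ∩ Pita ∩ Nadia ∩ Gabriel: 10:40-12:10, 16:15-17:10.
Those are the intersection windows.
The last common window of at least 20 minutes is 16:15-17:10; a 20-minute meeting can start as late as 16:50 and still end by 17:10.

16:50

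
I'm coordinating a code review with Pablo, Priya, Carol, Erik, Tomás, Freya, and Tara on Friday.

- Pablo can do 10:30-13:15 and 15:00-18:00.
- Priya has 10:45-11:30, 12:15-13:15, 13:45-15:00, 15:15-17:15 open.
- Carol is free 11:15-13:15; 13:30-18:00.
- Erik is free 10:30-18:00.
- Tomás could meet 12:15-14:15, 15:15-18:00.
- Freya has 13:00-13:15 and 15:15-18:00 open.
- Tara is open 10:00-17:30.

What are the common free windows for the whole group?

Pablo ∩ Priya: 10:45-11:30, 12:15-13:15, 15:15-17:15.
Pablo ∩ Priya ∩ Carol: 11:15-11:30, 12:15-13:15, 15:15-17:15.
Pablo ∩ Priya ∩ Carol ∩ Erik: 11:15-11:30, 12:15-13:15, 15:15-17:15.
Pablo ∩ Priya ∩ Carol ∩ Erik ∩ Tomás: 12:15-13:15, 15:15-17:15.
Pablo ∩ Priya ∩ Carol ∩ Erik ∩ Tomás ∩ Freya: 13:00-13:15, 15:15-17:15.
Pablo ∩ Priya ∩ Carol ∩ Erik ∩ Tomás ∩ Freya ∩ Tara: 13:00-13:15, 15:15-17:15.

13:00-13:15, 15:15-17:15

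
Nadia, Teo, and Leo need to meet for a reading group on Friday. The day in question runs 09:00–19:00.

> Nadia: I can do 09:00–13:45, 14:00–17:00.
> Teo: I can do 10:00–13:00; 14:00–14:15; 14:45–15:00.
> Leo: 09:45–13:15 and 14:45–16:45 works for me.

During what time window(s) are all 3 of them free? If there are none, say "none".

10:00-13:00, 14:45-15:00

Nadia ∩ Teo: 10:00-13:00, 14:00-14:15, 14:45-15:00.
Nadia ∩ Teo ∩ Leo: 10:00-13:00, 14:45-15:00.
So the common availability across everyone is 10:00-13:00, 14:45-15:00.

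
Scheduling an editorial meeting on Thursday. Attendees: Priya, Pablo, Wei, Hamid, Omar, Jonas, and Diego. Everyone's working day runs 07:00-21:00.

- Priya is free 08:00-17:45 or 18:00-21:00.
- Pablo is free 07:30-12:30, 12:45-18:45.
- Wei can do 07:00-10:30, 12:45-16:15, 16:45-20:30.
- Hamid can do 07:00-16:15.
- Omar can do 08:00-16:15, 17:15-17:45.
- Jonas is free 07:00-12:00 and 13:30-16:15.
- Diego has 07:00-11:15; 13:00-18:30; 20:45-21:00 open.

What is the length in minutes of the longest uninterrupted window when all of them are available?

165

Priya ∩ Pablo: 08:00-12:30, 12:45-17:45, 18:00-18:45.
Priya ∩ Pablo ∩ Wei: 08:00-10:30, 12:45-16:15, 16:45-17:45, 18:00-18:45.
Priya ∩ Pablo ∩ Wei ∩ Hamid: 08:00-10:30, 12:45-16:15.
Priya ∩ Pablo ∩ Wei ∩ Hamid ∩ Omar: 08:00-10:30, 12:45-16:15.
Priya ∩ Pablo ∩ Wei ∩ Hamid ∩ Omar ∩ Jonas: 08:00-10:30, 13:30-16:15.
Priya ∩ Pablo ∩ Wei ∩ Hamid ∩ Omar ∩ Jonas ∩ Diego: 08:00-10:30, 13:30-16:15.
The longest is 13:30-16:15 at 165 minutes.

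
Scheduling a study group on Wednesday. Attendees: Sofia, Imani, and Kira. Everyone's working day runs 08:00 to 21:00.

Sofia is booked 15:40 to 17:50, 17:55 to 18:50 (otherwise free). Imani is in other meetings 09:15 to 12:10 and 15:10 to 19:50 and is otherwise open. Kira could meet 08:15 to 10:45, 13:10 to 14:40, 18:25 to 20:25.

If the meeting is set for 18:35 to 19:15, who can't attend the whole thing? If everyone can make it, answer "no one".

Imani, Sofia

Sofia free: 08:00-15:40, 17:50-17:55, 18:50-21:00 (invert busy blocks within the working day).
Imani free: 08:00-09:15, 12:10-15:10, 19:50-21:00 (invert busy blocks within the working day).
Kira free: 08:15-10:45, 13:10-14:40, 18:25-20:25.
Sofia: not fully free for 18:35-19:15. Imani: not fully free for 18:35-19:15. Kira: free for 18:35-19:15.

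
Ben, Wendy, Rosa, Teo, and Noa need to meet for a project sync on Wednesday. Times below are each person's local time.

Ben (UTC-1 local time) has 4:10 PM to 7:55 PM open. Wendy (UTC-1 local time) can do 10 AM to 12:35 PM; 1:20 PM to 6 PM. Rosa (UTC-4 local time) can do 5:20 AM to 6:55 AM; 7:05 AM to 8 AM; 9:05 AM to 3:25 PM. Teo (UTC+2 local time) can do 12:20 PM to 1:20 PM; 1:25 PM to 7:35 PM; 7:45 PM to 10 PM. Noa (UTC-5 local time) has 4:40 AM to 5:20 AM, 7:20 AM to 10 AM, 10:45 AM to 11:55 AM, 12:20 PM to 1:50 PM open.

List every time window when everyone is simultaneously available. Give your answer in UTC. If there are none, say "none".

Ben in UTC: 17:10-20:55 (add 1h to convert from UTC-1).
Wendy in UTC: 11:00-13:35, 14:20-19:00 (add 1h to convert from UTC-1).
Rosa in UTC: 09:20-10:55, 11:05-12:00, 13:05-19:25 (add 4h to convert from UTC-4).
Teo in UTC: 10:20-11:20, 11:25-17:35, 17:45-20:00 (subtract 2h to convert from UTC+2).
Noa in UTC: 09:40-10:20, 12:20-15:00, 15:45-16:55, 17:20-18:50 (add 5h to convert from UTC-5).
Ben ∩ Wendy: 17:10-19:00.
Ben ∩ Wendy ∩ Rosa: 17:10-19:00.
Ben ∩ Wendy ∩ Rosa ∩ Teo: 17:10-17:35, 17:45-19:00.
Ben ∩ Wendy ∩ Rosa ∩ Teo ∩ Noa: 17:20-17:35, 17:45-18:50.
So the common availability across everyone is 17:20-17:35, 17:45-18:50.

17:20-17:35, 17:45-18:50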